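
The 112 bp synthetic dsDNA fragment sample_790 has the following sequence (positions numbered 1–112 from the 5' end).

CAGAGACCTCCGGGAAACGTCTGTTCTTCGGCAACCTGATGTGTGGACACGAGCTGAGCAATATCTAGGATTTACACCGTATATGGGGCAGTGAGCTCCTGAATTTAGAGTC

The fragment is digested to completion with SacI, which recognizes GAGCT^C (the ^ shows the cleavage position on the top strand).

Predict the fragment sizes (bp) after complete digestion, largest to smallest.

The SacI site (GAGCTC) starts at position 93.
SacI cuts after base 5 of each site (before the last base), so after position 97.
Linear molecule, 1 cut → 2 fragments:
  1–97 → 97 bp
  98–112 → 15 bp
Sorted largest to smallest: 97, 15 bp.

97, 15 bp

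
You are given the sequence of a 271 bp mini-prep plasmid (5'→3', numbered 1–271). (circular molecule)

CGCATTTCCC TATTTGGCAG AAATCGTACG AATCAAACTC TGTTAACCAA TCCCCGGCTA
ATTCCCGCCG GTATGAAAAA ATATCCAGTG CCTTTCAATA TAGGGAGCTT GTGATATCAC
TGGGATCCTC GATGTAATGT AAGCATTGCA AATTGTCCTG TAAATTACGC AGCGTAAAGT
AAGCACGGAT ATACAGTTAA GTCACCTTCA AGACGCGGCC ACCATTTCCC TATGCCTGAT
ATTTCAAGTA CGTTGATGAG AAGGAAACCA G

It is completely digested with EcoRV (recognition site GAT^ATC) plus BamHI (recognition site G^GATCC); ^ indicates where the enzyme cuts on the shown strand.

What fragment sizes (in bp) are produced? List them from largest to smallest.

263, 8 bp

The EcoRV site (GATATC) starts at position 113.
EcoRV cuts after base 3 of each site, so after position 115.
The BamHI site (GGATCC) starts at position 123.
BamHI cuts after the first base of each site, so after position 123.
Combined cut positions: 115, 123.
Circular molecule, 2 cuts → 2 fragments:
  116–123 → 8 bp
  124–271 then 1–115 → 148 + 115 = 263 bp
Sorted largest to smallest: 263, 8 bp.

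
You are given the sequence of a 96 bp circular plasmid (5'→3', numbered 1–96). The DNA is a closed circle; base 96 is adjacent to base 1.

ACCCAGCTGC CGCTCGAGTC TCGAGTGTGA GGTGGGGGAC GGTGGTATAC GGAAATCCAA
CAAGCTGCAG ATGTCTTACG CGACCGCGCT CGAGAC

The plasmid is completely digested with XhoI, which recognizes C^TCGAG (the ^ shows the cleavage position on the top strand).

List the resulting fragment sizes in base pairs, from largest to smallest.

69, 20, 7 bp

XhoI sites (CTCGAG) start at positions 13, 20, 89.
XhoI cuts after the first base of each site, so after positions 13, 20, 89.
Circular molecule, 3 cuts → 3 fragments:
  14–20 → 7 bp
  21–89 → 69 bp
  90–96 then 1–13 → 7 + 13 = 20 bp
Sorted largest to smallest: 69, 20, 7 bp.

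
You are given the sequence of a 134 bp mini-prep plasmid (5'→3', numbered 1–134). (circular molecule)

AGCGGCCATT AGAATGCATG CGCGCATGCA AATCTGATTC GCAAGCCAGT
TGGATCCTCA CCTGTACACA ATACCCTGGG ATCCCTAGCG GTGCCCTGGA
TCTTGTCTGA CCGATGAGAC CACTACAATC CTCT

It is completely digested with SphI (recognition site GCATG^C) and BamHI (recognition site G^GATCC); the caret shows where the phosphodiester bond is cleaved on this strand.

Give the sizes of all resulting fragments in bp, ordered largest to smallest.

SphI sites (GCATGC) start at positions 16, 24.
SphI cuts after base 5 of each site (before the last base), so after positions 20, 28.
BamHI sites (GGATCC) start at positions 52, 79.
BamHI cuts after the first base of each site, so after positions 52, 79.
Combined cut positions: 20, 28, 52, 79.
Circular molecule, 4 cuts → 4 fragments:
  21–28 → 8 bp
  29–52 → 24 bp
  53–79 → 27 bp
  80–134 then 1–20 → 55 + 20 = 75 bp
Sorted largest to smallest: 75, 27, 24, 8 bp.

75, 27, 24, 8 bp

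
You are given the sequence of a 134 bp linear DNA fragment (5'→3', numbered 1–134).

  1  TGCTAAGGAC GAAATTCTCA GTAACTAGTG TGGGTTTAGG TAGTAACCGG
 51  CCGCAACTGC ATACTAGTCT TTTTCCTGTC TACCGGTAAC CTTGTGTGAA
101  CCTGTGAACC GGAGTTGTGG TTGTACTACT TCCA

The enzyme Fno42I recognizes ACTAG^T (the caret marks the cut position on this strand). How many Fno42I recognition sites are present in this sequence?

ACTAGT occurs starting at positions 24, 63.
Fno42I cuts at 2 sites.

2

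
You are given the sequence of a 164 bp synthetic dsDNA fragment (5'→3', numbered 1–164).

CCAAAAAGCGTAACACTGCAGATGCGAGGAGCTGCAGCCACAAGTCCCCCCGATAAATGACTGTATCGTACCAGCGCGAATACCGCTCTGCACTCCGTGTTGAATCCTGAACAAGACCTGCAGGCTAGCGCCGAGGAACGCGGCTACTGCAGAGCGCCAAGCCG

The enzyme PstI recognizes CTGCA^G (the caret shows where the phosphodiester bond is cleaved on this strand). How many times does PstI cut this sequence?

4

CTGCAG occurs starting at positions 16, 32, 118, 147.
PstI cuts at 4 sites.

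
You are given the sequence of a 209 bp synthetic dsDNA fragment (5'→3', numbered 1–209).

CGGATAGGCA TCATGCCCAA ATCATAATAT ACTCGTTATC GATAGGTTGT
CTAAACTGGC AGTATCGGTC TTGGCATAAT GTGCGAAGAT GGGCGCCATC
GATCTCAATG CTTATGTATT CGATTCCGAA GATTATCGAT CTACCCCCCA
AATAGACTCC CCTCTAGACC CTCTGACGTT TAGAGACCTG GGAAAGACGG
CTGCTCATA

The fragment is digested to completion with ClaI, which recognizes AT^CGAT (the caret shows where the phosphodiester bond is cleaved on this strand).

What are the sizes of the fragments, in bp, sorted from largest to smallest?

73, 60, 39, 37 bp

ClaI sites (ATCGAT) start at positions 38, 98, 135.
ClaI cuts after base 2 of each site, so after positions 39, 99, 136.
Linear molecule, 3 cuts → 4 fragments:
  1–39 → 39 bp
  40–99 → 60 bp
  100–136 → 37 bp
  137–209 → 73 bp
Sorted largest to smallest: 73, 60, 39, 37 bp.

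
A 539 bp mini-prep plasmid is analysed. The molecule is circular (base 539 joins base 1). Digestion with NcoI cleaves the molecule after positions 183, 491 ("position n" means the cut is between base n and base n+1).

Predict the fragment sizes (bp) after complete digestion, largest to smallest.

Circular molecule, 2 cuts → 2 fragments:
  491 − 183 = 308 bp
  wrap: 539 − 491 + 183 = 231 bp
Sorted largest to smallest: 308, 231 bp.

308, 231 bp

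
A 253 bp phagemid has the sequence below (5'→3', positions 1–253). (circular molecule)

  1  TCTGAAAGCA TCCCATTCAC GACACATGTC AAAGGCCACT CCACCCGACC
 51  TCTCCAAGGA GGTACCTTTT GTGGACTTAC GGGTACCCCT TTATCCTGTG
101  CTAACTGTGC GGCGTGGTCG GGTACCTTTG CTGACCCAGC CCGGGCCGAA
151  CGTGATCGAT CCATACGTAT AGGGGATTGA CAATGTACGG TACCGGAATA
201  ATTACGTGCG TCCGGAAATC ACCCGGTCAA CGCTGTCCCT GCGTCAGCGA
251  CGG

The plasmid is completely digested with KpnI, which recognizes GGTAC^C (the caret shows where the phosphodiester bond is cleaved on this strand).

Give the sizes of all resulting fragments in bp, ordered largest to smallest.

125, 68, 39, 21 bp

KpnI sites (GGTACC) start at positions 61, 82, 121, 189.
KpnI cuts after base 5 of each site (before the last base), so after positions 65, 86, 125, 193.
Circular molecule, 4 cuts → 4 fragments:
  66–86 → 21 bp
  87–125 → 39 bp
  126–193 → 68 bp
  194–253 then 1–65 → 60 + 65 = 125 bp
Sorted largest to smallest: 125, 68, 39, 21 bp.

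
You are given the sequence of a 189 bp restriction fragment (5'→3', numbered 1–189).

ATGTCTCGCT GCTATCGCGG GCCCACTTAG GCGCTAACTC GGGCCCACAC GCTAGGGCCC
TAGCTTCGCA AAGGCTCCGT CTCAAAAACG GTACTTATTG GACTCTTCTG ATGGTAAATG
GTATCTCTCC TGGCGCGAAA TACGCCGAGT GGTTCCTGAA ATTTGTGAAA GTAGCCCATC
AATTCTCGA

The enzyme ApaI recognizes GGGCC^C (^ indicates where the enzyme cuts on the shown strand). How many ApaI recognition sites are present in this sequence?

3

GGGCCC occurs starting at positions 19, 41, 55.
ApaI cuts at 3 sites.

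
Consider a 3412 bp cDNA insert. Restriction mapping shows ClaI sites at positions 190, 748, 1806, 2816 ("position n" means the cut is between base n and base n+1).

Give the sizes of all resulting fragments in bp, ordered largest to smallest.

Linear molecule, 4 cuts → 5 fragments:
  190 − 0 = 190 bp
  748 − 190 = 558 bp
  1806 − 748 = 1058 bp
  2816 − 1806 = 1010 bp
  3412 − 2816 = 596 bp
Sorted largest to smallest: 1058, 1010, 596, 558, 190 bp.

1058, 1010, 596, 558, 190 bp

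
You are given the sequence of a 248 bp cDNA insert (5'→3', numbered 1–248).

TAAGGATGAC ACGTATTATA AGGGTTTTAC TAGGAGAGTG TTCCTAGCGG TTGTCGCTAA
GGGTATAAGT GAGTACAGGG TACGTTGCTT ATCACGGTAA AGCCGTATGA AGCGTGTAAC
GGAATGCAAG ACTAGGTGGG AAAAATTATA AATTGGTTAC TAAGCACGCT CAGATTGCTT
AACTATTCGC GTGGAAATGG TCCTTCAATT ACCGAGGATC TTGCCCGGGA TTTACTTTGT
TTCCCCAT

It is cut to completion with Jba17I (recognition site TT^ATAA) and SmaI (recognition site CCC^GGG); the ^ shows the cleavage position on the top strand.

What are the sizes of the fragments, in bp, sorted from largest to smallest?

Jba17I sites (TTATAA) start at positions 16, 146.
Jba17I cuts after base 2 of each site, so after positions 17, 147.
The SmaI site (CCCGGG) starts at position 224.
SmaI cuts after base 3 of each site, so after position 226.
Combined cut positions: 17, 147, 226.
Linear molecule, 3 cuts → 4 fragments:
  1–17 → 17 bp
  18–147 → 130 bp
  148–226 → 79 bp
  227–248 → 22 bp
Sorted largest to smallest: 130, 79, 22, 17 bp.

130, 79, 22, 17 bp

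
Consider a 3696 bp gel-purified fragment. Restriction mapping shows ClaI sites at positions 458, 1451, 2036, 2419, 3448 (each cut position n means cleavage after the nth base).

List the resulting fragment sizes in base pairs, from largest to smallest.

Linear molecule, 5 cuts → 6 fragments:
  458 − 0 = 458 bp
  1451 − 458 = 993 bp
  2036 − 1451 = 585 bp
  2419 − 2036 = 383 bp
  3448 − 2419 = 1029 bp
  3696 − 3448 = 248 bp
Sorted largest to smallest: 1029, 993, 585, 458, 383, 248 bp.

1029, 993, 585, 458, 383, 248 bp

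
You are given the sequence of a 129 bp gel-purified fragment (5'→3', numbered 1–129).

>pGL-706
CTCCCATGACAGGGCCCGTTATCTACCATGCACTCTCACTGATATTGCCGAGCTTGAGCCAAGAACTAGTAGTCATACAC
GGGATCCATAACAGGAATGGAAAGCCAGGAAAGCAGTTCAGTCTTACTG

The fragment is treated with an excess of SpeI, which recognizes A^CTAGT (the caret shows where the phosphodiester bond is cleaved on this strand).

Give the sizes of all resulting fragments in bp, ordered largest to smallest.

The SpeI site (ACTAGT) starts at position 65.
SpeI cuts after the first base of each site, so after position 65.
Linear molecule, 1 cut → 2 fragments:
  1–65 → 65 bp
  66–129 → 64 bp
Sorted largest to smallest: 65, 64 bp.

65, 64 bp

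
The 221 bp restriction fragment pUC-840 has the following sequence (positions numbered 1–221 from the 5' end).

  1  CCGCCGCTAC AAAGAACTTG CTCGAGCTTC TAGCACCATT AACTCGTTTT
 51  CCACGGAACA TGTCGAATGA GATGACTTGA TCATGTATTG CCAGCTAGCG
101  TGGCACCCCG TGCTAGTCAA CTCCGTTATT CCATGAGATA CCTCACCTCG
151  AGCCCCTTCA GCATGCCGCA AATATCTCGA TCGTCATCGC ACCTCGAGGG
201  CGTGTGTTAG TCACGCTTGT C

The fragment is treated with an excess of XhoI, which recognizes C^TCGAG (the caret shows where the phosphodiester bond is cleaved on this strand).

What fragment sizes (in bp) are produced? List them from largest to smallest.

XhoI sites (CTCGAG) start at positions 21, 147, 193.
XhoI cuts after the first base of each site, so after positions 21, 147, 193.
Linear molecule, 3 cuts → 4 fragments:
  1–21 → 21 bp
  22–147 → 126 bp
  148–193 → 46 bp
  194–221 → 28 bp
Sorted largest to smallest: 126, 46, 28, 21 bp.

126, 46, 28, 21 bp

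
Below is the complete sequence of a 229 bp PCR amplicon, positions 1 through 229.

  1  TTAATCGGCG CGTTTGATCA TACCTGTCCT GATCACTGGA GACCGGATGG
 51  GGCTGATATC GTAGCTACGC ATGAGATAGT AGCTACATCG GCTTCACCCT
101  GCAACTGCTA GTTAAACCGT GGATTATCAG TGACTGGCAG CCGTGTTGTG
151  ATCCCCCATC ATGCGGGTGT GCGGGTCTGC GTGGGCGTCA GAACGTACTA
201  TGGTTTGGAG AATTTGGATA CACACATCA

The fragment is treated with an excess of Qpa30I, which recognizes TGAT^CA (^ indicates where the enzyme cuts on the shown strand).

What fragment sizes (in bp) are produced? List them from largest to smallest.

196, 18, 15 bp

Qpa30I sites (TGATCA) start at positions 15, 30.
Qpa30I cuts after base 4 of each site, so after positions 18, 33.
Linear molecule, 2 cuts → 3 fragments:
  1–18 → 18 bp
  19–33 → 15 bp
  34–229 → 196 bp
Sorted largest to smallest: 196, 18, 15 bp.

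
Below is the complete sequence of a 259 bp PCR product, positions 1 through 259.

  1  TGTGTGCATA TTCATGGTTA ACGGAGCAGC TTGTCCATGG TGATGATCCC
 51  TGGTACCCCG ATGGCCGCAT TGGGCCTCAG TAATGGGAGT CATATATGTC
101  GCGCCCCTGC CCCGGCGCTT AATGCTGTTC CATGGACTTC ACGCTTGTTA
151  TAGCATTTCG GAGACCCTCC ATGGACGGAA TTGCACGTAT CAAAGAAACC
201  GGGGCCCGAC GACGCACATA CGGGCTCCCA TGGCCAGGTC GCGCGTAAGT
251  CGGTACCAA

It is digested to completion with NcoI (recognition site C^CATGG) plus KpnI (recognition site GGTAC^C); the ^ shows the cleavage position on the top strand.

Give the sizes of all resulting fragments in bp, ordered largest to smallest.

74, 59, 39, 35, 28, 21, 3 bp

NcoI sites (CCATGG) start at positions 35, 130, 169, 228.
NcoI cuts after the first base of each site, so after positions 35, 130, 169, 228.
KpnI sites (GGTACC) start at positions 52, 252.
KpnI cuts after base 5 of each site (before the last base), so after positions 56, 256.
Combined cut positions: 35, 56, 130, 169, 228, 256.
Linear molecule, 6 cuts → 7 fragments:
  1–35 → 35 bp
  36–56 → 21 bp
  57–130 → 74 bp
  131–169 → 39 bp
  170–228 → 59 bp
  229–256 → 28 bp
  257–259 → 3 bp
Sorted largest to smallest: 74, 59, 39, 35, 28, 21, 3 bp.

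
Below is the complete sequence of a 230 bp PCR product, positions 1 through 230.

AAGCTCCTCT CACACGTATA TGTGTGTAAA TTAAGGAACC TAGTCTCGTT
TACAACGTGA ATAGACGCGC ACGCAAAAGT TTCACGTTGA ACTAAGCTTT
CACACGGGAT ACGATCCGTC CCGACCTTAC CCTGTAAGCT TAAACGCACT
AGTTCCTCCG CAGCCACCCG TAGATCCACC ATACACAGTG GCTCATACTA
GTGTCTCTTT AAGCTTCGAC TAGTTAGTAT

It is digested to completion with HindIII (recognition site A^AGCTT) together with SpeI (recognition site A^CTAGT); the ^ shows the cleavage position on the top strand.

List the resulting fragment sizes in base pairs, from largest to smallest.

HindIII sites (AAGCTT) start at positions 94, 136, 211.
HindIII cuts after the first base of each site, so after positions 94, 136, 211.
SpeI sites (ACTAGT) start at positions 148, 197, 219.
SpeI cuts after the first base of each site, so after positions 148, 197, 219.
Combined cut positions: 94, 136, 148, 197, 211, 219.
Linear molecule, 6 cuts → 7 fragments:
  1–94 → 94 bp
  95–136 → 42 bp
  137–148 → 12 bp
  149–197 → 49 bp
  198–211 → 14 bp
  212–219 → 8 bp
  220–230 → 11 bp
Sorted largest to smallest: 94, 49, 42, 14, 12, 11, 8 bp.

94, 49, 42, 14, 12, 11, 8 bp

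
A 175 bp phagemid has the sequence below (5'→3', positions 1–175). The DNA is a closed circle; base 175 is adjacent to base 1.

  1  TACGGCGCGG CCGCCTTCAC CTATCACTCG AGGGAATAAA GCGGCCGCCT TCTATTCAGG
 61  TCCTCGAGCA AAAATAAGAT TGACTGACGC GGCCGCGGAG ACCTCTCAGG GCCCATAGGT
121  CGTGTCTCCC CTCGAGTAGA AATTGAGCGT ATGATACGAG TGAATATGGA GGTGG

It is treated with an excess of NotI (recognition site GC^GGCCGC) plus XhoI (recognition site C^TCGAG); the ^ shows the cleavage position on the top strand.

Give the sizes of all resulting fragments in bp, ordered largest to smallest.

NotI sites (GCGGCCGC) start at positions 7, 41, 89.
NotI cuts after base 2 of each site, so after positions 8, 42, 90.
XhoI sites (CTCGAG) start at positions 27, 63, 131.
XhoI cuts after the first base of each site, so after positions 27, 63, 131.
Combined cut positions: 8, 27, 42, 63, 90, 131.
Circular molecule, 6 cuts → 6 fragments:
  9–27 → 19 bp
  28–42 → 15 bp
  43–63 → 21 bp
  64–90 → 27 bp
  91–131 → 41 bp
  132–175 then 1–8 → 44 + 8 = 52 bp
Sorted largest to smallest: 52, 41, 27, 21, 19, 15 bp.

52, 41, 27, 21, 19, 15 bp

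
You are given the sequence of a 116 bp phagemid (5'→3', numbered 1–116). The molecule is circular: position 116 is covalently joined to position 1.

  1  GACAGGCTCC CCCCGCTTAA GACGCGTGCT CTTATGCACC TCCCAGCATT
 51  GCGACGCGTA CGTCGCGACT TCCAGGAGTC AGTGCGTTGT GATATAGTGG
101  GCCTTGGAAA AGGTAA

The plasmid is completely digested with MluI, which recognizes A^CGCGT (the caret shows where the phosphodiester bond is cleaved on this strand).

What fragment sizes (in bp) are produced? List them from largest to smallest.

MluI sites (ACGCGT) start at positions 22, 54.
MluI cuts after the first base of each site, so after positions 22, 54.
Circular molecule, 2 cuts → 2 fragments:
  23–54 → 32 bp
  55–116 then 1–22 → 62 + 22 = 84 bp
Sorted largest to smallest: 84, 32 bp.

84, 32 bp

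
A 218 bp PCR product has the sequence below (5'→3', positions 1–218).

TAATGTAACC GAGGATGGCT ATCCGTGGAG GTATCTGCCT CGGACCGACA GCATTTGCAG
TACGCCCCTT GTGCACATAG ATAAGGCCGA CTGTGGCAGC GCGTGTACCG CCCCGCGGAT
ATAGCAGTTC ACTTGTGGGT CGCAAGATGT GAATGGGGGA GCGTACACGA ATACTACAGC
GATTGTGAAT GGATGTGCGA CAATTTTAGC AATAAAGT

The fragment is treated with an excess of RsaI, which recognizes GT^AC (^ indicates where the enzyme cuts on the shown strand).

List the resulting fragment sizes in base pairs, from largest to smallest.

RsaI sites (GTAC) start at positions 60, 105, 163.
RsaI cuts after base 2 of each site, so after positions 61, 106, 164.
Linear molecule, 3 cuts → 4 fragments:
  1–61 → 61 bp
  62–106 → 45 bp
  107–164 → 58 bp
  165–218 → 54 bp
Sorted largest to smallest: 61, 58, 54, 45 bp.

61, 58, 54, 45 bp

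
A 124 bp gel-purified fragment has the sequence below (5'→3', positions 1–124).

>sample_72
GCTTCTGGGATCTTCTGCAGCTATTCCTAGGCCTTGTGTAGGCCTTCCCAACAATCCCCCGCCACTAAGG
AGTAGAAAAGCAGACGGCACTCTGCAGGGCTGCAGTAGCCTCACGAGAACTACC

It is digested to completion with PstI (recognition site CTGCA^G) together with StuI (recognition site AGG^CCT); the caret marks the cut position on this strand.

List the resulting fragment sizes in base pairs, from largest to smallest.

PstI sites (CTGCAG) start at positions 15, 92, 100.
PstI cuts after base 5 of each site (before the last base), so after positions 19, 96, 104.
StuI sites (AGGCCT) start at positions 29, 40.
StuI cuts after base 3 of each site, so after positions 31, 42.
Combined cut positions: 19, 31, 42, 96, 104.
Linear molecule, 5 cuts → 6 fragments:
  1–19 → 19 bp
  20–31 → 12 bp
  32–42 → 11 bp
  43–96 → 54 bp
  97–104 → 8 bp
  105–124 → 20 bp
Sorted largest to smallest: 54, 20, 19, 12, 11, 8 bp.

54, 20, 19, 12, 11, 8 bp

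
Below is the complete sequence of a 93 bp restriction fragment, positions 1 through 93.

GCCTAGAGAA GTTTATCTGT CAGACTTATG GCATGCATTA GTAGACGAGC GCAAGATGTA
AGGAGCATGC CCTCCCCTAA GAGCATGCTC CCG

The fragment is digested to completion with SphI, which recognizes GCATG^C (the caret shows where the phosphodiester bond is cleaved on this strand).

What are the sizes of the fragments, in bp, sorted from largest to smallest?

SphI sites (GCATGC) start at positions 31, 65, 83.
SphI cuts after base 5 of each site (before the last base), so after positions 35, 69, 87.
Linear molecule, 3 cuts → 4 fragments:
  1–35 → 35 bp
  36–69 → 34 bp
  70–87 → 18 bp
  88–93 → 6 bp
Sorted largest to smallest: 35, 34, 18, 6 bp.

35, 34, 18, 6 bp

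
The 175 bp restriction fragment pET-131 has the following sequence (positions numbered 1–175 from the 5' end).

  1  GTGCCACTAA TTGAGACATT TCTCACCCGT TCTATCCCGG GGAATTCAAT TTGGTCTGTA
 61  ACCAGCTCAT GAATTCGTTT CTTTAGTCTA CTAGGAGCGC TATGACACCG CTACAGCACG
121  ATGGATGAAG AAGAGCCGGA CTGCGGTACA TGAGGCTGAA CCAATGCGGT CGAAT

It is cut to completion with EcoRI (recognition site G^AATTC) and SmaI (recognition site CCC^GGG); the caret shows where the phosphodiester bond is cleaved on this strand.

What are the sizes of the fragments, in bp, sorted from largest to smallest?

104, 38, 29, 4 bp

EcoRI sites (GAATTC) start at positions 42, 71.
EcoRI cuts after the first base of each site, so after positions 42, 71.
The SmaI site (CCCGGG) starts at position 36.
SmaI cuts after base 3 of each site, so after position 38.
Combined cut positions: 38, 42, 71.
Linear molecule, 3 cuts → 4 fragments:
  1–38 → 38 bp
  39–42 → 4 bp
  43–71 → 29 bp
  72–175 → 104 bp
Sorted largest to smallest: 104, 38, 29, 4 bp.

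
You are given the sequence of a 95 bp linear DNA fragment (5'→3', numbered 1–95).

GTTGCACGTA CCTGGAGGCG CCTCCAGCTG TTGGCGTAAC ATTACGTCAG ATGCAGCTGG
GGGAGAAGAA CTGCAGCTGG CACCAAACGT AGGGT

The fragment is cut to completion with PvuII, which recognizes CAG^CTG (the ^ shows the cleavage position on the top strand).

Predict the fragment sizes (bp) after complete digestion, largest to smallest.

PvuII sites (CAGCTG) start at positions 25, 54, 74.
PvuII cuts after base 3 of each site, so after positions 27, 56, 76.
Linear molecule, 3 cuts → 4 fragments:
  1–27 → 27 bp
  28–56 → 29 bp
  57–76 → 20 bp
  77–95 → 19 bp
Sorted largest to smallest: 29, 27, 20, 19 bp.

29, 27, 20, 19 bp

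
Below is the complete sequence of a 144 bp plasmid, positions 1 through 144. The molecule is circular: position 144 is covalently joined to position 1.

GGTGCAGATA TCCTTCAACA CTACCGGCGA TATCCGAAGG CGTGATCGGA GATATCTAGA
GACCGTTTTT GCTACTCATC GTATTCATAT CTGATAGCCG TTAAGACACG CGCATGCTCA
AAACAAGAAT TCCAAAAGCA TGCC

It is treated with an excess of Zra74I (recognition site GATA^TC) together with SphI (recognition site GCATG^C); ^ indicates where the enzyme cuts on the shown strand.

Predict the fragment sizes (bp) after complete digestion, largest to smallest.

Zra74I sites (GATATC) start at positions 7, 29, 51.
Zra74I cuts after base 4 of each site, so after positions 10, 32, 54.
SphI sites (GCATGC) start at positions 112, 138.
SphI cuts after base 5 of each site (before the last base), so after positions 116, 142.
Combined cut positions: 10, 32, 54, 116, 142.
Circular molecule, 5 cuts → 5 fragments:
  11–32 → 22 bp
  33–54 → 22 bp
  55–116 → 62 bp
  117–142 → 26 bp
  143–144 then 1–10 → 2 + 10 = 12 bp
Sorted largest to smallest: 62, 26, 22, 22, 12 bp.

62, 26, 22, 22, 12 bp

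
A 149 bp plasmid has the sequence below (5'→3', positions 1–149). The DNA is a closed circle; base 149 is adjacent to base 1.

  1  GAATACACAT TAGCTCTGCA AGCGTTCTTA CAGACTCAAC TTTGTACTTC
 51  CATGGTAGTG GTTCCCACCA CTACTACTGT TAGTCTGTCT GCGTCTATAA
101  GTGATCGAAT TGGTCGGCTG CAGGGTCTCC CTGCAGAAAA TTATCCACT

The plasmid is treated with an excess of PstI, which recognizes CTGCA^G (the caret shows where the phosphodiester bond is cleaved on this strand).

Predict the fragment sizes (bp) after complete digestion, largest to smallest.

PstI sites (CTGCAG) start at positions 118, 131.
PstI cuts after base 5 of each site (before the last base), so after positions 122, 135.
Circular molecule, 2 cuts → 2 fragments:
  123–135 → 13 bp
  136–149 then 1–122 → 14 + 122 = 136 bp
Sorted largest to smallest: 136, 13 bp.

136, 13 bp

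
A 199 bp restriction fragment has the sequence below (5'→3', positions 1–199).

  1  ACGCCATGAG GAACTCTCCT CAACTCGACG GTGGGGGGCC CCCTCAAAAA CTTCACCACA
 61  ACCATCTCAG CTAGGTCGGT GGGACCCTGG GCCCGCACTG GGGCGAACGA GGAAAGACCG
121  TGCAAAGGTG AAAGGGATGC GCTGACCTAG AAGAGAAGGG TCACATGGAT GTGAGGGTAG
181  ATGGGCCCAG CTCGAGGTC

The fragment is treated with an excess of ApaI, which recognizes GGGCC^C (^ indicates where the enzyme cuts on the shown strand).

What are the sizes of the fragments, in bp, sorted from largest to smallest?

ApaI sites (GGGCCC) start at positions 36, 89, 183.
ApaI cuts after base 5 of each site (before the last base), so after positions 40, 93, 187.
Linear molecule, 3 cuts → 4 fragments:
  1–40 → 40 bp
  41–93 → 53 bp
  94–187 → 94 bp
  188–199 → 12 bp
Sorted largest to smallest: 94, 53, 40, 12 bp.

94, 53, 40, 12 bp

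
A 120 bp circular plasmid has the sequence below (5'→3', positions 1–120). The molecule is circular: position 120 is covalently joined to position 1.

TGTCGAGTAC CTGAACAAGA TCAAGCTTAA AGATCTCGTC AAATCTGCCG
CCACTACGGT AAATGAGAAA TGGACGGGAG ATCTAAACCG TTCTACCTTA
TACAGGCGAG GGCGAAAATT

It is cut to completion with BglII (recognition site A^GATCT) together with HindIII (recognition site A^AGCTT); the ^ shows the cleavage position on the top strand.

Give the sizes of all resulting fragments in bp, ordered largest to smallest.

64, 48, 8 bp

BglII sites (AGATCT) start at positions 31, 79.
BglII cuts after the first base of each site, so after positions 31, 79.
The HindIII site (AAGCTT) starts at position 23.
HindIII cuts after the first base of each site, so after position 23.
Combined cut positions: 23, 31, 79.
Circular molecule, 3 cuts → 3 fragments:
  24–31 → 8 bp
  32–79 → 48 bp
  80–120 then 1–23 → 41 + 23 = 64 bp
Sorted largest to smallest: 64, 48, 8 bp.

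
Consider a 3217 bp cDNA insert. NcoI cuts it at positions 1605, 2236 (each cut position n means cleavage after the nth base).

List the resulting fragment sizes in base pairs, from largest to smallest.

Linear molecule, 2 cuts → 3 fragments:
  1605 − 0 = 1605 bp
  2236 − 1605 = 631 bp
  3217 − 2236 = 981 bp
Sorted largest to smallest: 1605, 981, 631 bp.

1605, 981, 631 bp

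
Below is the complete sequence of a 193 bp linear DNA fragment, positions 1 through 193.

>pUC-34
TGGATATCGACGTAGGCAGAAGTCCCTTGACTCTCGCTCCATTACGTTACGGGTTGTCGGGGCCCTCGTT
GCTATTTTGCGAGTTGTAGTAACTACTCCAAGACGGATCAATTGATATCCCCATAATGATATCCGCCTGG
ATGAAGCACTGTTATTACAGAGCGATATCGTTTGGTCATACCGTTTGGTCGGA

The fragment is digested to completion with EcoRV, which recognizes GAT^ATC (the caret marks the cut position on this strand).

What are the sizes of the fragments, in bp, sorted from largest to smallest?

EcoRV sites (GATATC) start at positions 3, 114, 128, 164.
EcoRV cuts after base 3 of each site, so after positions 5, 116, 130, 166.
Linear molecule, 4 cuts → 5 fragments:
  1–5 → 5 bp
  6–116 → 111 bp
  117–130 → 14 bp
  131–166 → 36 bp
  167–193 → 27 bp
Sorted largest to smallest: 111, 36, 27, 14, 5 bp.

111, 36, 27, 14, 5 bp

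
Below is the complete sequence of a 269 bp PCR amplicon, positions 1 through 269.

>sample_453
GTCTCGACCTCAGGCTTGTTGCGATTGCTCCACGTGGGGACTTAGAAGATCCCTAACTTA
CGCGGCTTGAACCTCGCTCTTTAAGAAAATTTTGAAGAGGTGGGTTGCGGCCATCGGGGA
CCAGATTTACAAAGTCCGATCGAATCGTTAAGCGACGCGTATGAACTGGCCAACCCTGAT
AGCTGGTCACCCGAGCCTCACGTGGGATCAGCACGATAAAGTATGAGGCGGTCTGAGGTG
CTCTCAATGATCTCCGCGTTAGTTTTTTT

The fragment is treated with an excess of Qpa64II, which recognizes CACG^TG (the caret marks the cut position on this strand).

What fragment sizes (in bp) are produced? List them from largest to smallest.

Qpa64II sites (CACGTG) start at positions 31, 199.
Qpa64II cuts after base 4 of each site, so after positions 34, 202.
Linear molecule, 2 cuts → 3 fragments:
  1–34 → 34 bp
  35–202 → 168 bp
  203–269 → 67 bp
Sorted largest to smallest: 168, 67, 34 bp.

168, 67, 34 bp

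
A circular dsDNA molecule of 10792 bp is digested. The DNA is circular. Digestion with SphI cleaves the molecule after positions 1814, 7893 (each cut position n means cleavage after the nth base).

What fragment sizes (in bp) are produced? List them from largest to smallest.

Circular molecule, 2 cuts → 2 fragments:
  7893 − 1814 = 6079 bp
  wrap: 10792 − 7893 + 1814 = 4713 bp
Sorted largest to smallest: 6079, 4713 bp.

6079, 4713 bp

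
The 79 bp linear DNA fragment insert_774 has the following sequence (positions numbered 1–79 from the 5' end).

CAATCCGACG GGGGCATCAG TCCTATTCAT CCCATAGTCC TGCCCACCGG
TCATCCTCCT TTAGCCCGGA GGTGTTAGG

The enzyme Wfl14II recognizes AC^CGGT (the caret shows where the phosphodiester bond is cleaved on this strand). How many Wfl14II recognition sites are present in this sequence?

ACCGGT occurs starting at position 46.
Wfl14II cuts at 1 site.

1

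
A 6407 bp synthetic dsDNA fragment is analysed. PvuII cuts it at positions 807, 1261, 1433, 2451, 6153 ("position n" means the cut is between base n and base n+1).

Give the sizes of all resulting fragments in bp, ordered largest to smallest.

Linear molecule, 5 cuts → 6 fragments:
  807 − 0 = 807 bp
  1261 − 807 = 454 bp
  1433 − 1261 = 172 bp
  2451 − 1433 = 1018 bp
  6153 − 2451 = 3702 bp
  6407 − 6153 = 254 bp
Sorted largest to smallest: 3702, 1018, 807, 454, 254, 172 bp.

3702, 1018, 807, 454, 254, 172 bp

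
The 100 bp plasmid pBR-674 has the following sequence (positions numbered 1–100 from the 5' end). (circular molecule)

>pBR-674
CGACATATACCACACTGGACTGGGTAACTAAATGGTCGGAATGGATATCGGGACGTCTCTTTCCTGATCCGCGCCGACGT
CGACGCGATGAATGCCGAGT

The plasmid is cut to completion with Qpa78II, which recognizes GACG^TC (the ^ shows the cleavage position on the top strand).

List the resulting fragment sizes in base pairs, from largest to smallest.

Qpa78II sites (GACGTC) start at positions 52, 76.
Qpa78II cuts after base 4 of each site, so after positions 55, 79.
Circular molecule, 2 cuts → 2 fragments:
  56–79 → 24 bp
  80–100 then 1–55 → 21 + 55 = 76 bp
Sorted largest to smallest: 76, 24 bp.

76, 24 bp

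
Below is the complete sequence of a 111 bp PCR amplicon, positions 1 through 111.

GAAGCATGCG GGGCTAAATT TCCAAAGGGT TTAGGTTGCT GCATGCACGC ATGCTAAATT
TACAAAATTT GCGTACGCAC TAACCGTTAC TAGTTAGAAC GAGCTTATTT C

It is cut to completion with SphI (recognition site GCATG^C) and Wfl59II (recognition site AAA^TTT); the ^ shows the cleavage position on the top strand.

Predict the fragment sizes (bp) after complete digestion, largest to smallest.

44, 27, 10, 9, 8, 8, 5 bp

SphI sites (GCATGC) start at positions 4, 41, 49.
SphI cuts after base 5 of each site (before the last base), so after positions 8, 45, 53.
Wfl59II sites (AAATTT) start at positions 16, 56, 65.
Wfl59II cuts after base 3 of each site, so after positions 18, 58, 67.
Combined cut positions: 8, 18, 45, 53, 58, 67.
Linear molecule, 6 cuts → 7 fragments:
  1–8 → 8 bp
  9–18 → 10 bp
  19–45 → 27 bp
  46–53 → 8 bp
  54–58 → 5 bp
  59–67 → 9 bp
  68–111 → 44 bp
Sorted largest to smallest: 44, 27, 10, 9, 8, 8, 5 bp.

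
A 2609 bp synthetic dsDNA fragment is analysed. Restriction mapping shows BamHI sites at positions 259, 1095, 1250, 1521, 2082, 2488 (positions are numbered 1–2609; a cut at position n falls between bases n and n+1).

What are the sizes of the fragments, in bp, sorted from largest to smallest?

Linear molecule, 6 cuts → 7 fragments:
  259 − 0 = 259 bp
  1095 − 259 = 836 bp
  1250 − 1095 = 155 bp
  1521 − 1250 = 271 bp
  2082 − 1521 = 561 bp
  2488 − 2082 = 406 bp
  2609 − 2488 = 121 bp
Sorted largest to smallest: 836, 561, 406, 271, 259, 155, 121 bp.

836, 561, 406, 271, 259, 155, 121 bp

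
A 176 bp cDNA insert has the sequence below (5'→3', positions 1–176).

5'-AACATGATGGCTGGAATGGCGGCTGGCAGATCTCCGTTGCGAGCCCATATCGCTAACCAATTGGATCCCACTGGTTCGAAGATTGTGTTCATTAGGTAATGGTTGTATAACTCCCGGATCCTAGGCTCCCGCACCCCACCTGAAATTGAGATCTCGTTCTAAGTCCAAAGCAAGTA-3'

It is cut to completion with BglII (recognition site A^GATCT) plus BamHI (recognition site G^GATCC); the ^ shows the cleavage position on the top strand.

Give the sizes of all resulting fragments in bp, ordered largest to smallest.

53, 35, 33, 28, 27 bp

BglII sites (AGATCT) start at positions 28, 149.
BglII cuts after the first base of each site, so after positions 28, 149.
BamHI sites (GGATCC) start at positions 63, 116.
BamHI cuts after the first base of each site, so after positions 63, 116.
Combined cut positions: 28, 63, 116, 149.
Linear molecule, 4 cuts → 5 fragments:
  1–28 → 28 bp
  29–63 → 35 bp
  64–116 → 53 bp
  117–149 → 33 bp
  150–176 → 27 bp
Sorted largest to smallest: 53, 35, 33, 28, 27 bp.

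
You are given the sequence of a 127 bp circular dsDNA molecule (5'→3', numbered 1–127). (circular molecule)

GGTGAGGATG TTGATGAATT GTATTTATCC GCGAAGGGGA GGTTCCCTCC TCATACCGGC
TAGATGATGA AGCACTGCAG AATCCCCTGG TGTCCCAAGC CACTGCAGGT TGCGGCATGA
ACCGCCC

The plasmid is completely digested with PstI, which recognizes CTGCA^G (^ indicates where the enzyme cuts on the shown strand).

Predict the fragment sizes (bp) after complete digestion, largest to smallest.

99, 28 bp

PstI sites (CTGCAG) start at positions 75, 103.
PstI cuts after base 5 of each site (before the last base), so after positions 79, 107.
Circular molecule, 2 cuts → 2 fragments:
  80–107 → 28 bp
  108–127 then 1–79 → 20 + 79 = 99 bp
Sorted largest to smallest: 99, 28 bp.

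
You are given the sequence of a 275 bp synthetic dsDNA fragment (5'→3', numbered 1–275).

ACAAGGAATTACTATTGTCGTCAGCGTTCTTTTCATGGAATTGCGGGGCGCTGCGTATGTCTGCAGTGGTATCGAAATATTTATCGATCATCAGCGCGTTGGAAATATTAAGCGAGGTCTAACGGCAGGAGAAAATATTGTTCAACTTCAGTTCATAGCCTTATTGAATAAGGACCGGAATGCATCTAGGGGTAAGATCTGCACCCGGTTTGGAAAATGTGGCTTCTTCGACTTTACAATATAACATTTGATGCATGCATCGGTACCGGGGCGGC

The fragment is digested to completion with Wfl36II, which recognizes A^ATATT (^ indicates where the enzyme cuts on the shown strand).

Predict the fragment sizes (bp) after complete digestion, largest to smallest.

Wfl36II sites (AATATT) start at positions 76, 104, 134.
Wfl36II cuts after the first base of each site, so after positions 76, 104, 134.
Linear molecule, 3 cuts → 4 fragments:
  1–76 → 76 bp
  77–104 → 28 bp
  105–134 → 30 bp
  135–275 → 141 bp
Sorted largest to smallest: 141, 76, 30, 28 bp.

141, 76, 30, 28 bp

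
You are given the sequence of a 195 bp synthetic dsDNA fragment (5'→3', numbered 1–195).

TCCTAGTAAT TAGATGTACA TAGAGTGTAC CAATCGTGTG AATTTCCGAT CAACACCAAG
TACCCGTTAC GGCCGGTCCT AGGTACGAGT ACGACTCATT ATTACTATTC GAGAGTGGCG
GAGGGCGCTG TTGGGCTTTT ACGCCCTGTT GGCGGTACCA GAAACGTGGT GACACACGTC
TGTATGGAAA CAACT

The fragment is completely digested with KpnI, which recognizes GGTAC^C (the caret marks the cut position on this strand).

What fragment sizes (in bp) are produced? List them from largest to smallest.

The KpnI site (GGTACC) starts at position 154.
KpnI cuts after base 5 of each site (before the last base), so after position 158.
Linear molecule, 1 cut → 2 fragments:
  1–158 → 158 bp
  159–195 → 37 bp
Sorted largest to smallest: 158, 37 bp.

158, 37 bp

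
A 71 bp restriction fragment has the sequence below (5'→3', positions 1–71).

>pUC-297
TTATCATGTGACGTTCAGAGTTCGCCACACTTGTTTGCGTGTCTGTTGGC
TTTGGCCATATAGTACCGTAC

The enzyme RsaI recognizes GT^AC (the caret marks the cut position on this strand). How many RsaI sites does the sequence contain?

2

GTAC occurs starting at positions 63, 68.
RsaI cuts at 2 sites.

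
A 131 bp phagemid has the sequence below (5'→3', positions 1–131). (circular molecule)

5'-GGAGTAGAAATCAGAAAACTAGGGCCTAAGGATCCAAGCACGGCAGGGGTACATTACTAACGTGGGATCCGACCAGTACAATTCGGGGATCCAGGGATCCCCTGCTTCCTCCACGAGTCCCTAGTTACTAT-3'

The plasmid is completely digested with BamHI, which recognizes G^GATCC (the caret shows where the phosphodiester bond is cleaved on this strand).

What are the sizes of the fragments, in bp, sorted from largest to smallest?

BamHI sites (GGATCC) start at positions 30, 65, 87, 95.
BamHI cuts after the first base of each site, so after positions 30, 65, 87, 95.
Circular molecule, 4 cuts → 4 fragments:
  31–65 → 35 bp
  66–87 → 22 bp
  88–95 → 8 bp
  96–131 then 1–30 → 36 + 30 = 66 bp
Sorted largest to smallest: 66, 35, 22, 8 bp.

66, 35, 22, 8 bp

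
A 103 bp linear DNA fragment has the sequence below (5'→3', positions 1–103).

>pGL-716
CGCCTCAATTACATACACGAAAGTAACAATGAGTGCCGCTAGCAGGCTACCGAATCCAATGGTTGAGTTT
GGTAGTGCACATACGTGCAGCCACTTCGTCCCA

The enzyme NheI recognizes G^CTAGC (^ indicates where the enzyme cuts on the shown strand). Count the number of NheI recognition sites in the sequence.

GCTAGC occurs starting at position 38.
NheI cuts at 1 site.

1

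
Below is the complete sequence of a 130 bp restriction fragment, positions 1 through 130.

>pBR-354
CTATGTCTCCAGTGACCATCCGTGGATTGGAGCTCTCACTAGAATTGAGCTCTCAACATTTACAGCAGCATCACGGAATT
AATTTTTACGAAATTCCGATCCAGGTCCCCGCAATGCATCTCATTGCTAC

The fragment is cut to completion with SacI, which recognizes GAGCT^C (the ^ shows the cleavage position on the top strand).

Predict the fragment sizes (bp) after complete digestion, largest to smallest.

79, 34, 17 bp

SacI sites (GAGCTC) start at positions 30, 47.
SacI cuts after base 5 of each site (before the last base), so after positions 34, 51.
Linear molecule, 2 cuts → 3 fragments:
  1–34 → 34 bp
  35–51 → 17 bp
  52–130 → 79 bp
Sorted largest to smallest: 79, 34, 17 bp.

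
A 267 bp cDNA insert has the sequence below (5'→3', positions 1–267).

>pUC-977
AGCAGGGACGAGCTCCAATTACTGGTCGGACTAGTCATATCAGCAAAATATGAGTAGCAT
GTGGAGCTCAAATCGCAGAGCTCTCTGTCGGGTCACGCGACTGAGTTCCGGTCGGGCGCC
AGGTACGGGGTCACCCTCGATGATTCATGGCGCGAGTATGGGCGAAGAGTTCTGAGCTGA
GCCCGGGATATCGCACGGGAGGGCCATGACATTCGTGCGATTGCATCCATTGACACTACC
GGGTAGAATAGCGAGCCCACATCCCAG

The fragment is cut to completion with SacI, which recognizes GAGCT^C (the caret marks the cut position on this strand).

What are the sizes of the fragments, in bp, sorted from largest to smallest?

SacI sites (GAGCTC) start at positions 10, 64, 78.
SacI cuts after base 5 of each site (before the last base), so after positions 14, 68, 82.
Linear molecule, 3 cuts → 4 fragments:
  1–14 → 14 bp
  15–68 → 54 bp
  69–82 → 14 bp
  83–267 → 185 bp
Sorted largest to smallest: 185, 54, 14, 14 bp.

185, 54, 14, 14 bp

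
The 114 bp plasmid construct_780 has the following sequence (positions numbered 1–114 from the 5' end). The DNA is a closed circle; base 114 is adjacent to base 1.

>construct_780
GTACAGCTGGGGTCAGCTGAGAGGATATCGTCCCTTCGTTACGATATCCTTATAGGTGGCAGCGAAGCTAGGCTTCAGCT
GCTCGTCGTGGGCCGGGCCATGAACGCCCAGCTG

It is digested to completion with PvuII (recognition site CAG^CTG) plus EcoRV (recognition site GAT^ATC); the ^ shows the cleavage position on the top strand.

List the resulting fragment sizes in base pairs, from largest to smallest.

33, 33, 19, 10, 10, 9 bp

PvuII sites (CAGCTG) start at positions 4, 14, 76, 109.
PvuII cuts after base 3 of each site, so after positions 6, 16, 78, 111.
EcoRV sites (GATATC) start at positions 24, 43.
EcoRV cuts after base 3 of each site, so after positions 26, 45.
Combined cut positions: 6, 16, 26, 45, 78, 111.
Circular molecule, 6 cuts → 6 fragments:
  7–16 → 10 bp
  17–26 → 10 bp
  27–45 → 19 bp
  46–78 → 33 bp
  79–111 → 33 bp
  112–114 then 1–6 → 3 + 6 = 9 bp
Sorted largest to smallest: 33, 33, 19, 10, 10, 9 bp.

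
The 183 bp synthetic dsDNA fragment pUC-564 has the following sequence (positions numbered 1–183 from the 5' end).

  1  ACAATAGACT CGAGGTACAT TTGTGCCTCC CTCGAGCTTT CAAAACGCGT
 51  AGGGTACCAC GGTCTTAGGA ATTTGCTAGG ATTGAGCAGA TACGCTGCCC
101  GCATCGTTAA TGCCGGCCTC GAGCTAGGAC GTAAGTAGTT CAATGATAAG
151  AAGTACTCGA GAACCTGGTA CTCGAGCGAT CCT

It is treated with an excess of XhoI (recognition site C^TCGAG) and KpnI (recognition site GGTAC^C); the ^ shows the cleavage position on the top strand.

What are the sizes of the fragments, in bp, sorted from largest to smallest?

61, 38, 26, 22, 15, 12, 9 bp

XhoI sites (CTCGAG) start at positions 9, 31, 118, 156, 171.
XhoI cuts after the first base of each site, so after positions 9, 31, 118, 156, 171.
The KpnI site (GGTACC) starts at position 53.
KpnI cuts after base 5 of each site (before the last base), so after position 57.
Combined cut positions: 9, 31, 57, 118, 156, 171.
Linear molecule, 6 cuts → 7 fragments:
  1–9 → 9 bp
  10–31 → 22 bp
  32–57 → 26 bp
  58–118 → 61 bp
  119–156 → 38 bp
  157–171 → 15 bp
  172–183 → 12 bp
Sorted largest to smallest: 61, 38, 26, 22, 15, 12, 9 bp.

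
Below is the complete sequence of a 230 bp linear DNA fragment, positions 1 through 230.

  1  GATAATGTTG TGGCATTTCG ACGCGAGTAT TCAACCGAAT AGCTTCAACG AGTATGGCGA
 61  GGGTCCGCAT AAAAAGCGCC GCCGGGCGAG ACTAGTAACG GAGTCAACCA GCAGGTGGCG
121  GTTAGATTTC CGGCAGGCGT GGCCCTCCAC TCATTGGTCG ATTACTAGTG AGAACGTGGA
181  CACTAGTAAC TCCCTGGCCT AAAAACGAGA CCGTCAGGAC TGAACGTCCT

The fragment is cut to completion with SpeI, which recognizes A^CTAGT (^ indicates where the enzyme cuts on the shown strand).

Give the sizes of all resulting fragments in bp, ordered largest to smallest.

SpeI sites (ACTAGT) start at positions 91, 164, 182.
SpeI cuts after the first base of each site, so after positions 91, 164, 182.
Linear molecule, 3 cuts → 4 fragments:
  1–91 → 91 bp
  92–164 → 73 bp
  165–182 → 18 bp
  183–230 → 48 bp
Sorted largest to smallest: 91, 73, 48, 18 bp.

91, 73, 48, 18 bp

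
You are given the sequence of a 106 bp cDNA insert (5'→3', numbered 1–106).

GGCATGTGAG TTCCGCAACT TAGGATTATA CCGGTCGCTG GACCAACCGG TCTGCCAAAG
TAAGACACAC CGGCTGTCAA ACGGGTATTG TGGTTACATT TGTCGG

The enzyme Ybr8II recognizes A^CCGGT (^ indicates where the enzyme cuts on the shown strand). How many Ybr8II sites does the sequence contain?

ACCGGT occurs starting at positions 30, 46.
Ybr8II cuts at 2 sites.

2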